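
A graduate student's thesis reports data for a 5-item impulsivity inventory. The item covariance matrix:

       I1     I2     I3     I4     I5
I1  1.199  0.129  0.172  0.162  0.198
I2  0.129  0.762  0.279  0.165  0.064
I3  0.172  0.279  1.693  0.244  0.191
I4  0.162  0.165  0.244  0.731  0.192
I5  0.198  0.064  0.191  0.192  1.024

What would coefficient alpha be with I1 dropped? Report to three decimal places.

Remaining items: I2, I3, I4, I5 (k = 4).
ΣVar(i) = 0.762 + 1.693 + 0.731 + 1.024 = 4.210
total variance = 4.210 + 2 × 1.135 = 6.480
α (item deleted) = (4/3)·(1 − 4.210/6.480) = 0.467

α = 0.467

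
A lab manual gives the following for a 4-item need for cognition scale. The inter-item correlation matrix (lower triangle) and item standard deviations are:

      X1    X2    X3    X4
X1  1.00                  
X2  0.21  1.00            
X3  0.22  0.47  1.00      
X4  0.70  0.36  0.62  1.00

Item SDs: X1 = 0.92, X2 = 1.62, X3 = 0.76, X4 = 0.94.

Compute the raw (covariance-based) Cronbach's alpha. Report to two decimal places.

α = 0.69

Σσ²ᵢ = 0.92² + 1.62² + 0.76² + 0.94² = 4.9320
Covariances σ_ij = r_ij · s_i · s_j:
  σ(X1,X2) = 0.21 × 0.92 × 1.62 = 0.3130
  σ(X1,X3) = 0.22 × 0.92 × 0.76 = 0.1538
  σ(X1,X4) = 0.70 × 0.92 × 0.94 = 0.6054
  σ(X2,X3) = 0.47 × 1.62 × 0.76 = 0.5787
  σ(X2,X4) = 0.36 × 1.62 × 0.94 = 0.5482
  σ(X3,X4) = 0.62 × 0.76 × 0.94 = 0.4429
σ²_T = Σσ²ᵢ + 2·Σσ_ij = 4.9320 + 2 × 2.6420 = 10.2160
α = (4/3)·(1 − 4.9320/10.2160) = 0.69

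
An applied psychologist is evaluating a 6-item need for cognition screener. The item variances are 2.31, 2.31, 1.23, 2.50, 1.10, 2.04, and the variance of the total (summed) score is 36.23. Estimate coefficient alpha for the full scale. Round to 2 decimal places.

ΣVar(i) = 2.31 + 2.31 + 1.23 + 2.50 + 1.10 + 2.04 = 11.49
α = (k/(k−1))·(1 − ΣVar(i)/σ²_total) = (6/5)·(1 − 11.49/36.23) = 0.82

α = 0.82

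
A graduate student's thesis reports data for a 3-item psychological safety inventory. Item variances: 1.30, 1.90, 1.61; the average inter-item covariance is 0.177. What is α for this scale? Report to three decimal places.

α = 0.271

Σσ²ᵢ = 1.30 + 1.90 + 1.61 = 4.81
Sum of the 3 distinct covariances = 3 × 0.177 = 0.531
σ²_total = Σσ²ᵢ + 2·Σcov = 4.81 + 2 × 0.531 = 5.872
α = (3/2)·(1 − 4.81/5.872) = 0.271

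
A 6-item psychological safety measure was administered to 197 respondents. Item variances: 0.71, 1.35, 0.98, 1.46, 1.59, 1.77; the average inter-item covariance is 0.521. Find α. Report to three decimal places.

Σσᵢ² = 0.71 + 1.35 + 0.98 + 1.46 + 1.59 + 1.77 = 7.86
Sum of the 15 distinct covariances = 15 × 0.521 = 7.815
Var(T) = Σσᵢ² + 2·Σcov = 7.86 + 2 × 7.815 = 23.490
α = (6/5)·(1 − 7.86/23.490) = 0.798

α = 0.798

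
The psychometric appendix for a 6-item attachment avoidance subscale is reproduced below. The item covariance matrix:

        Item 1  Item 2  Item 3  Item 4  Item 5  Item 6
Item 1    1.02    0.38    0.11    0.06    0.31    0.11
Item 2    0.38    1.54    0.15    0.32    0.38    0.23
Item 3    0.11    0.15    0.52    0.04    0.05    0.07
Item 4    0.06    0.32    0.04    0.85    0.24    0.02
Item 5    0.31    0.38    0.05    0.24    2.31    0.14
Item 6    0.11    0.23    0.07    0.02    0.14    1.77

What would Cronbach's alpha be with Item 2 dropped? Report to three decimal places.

Remaining items: Item 1, Item 3, Item 4, Item 5, Item 6 (k = 5).
Σσ²ᵢ = 1.02 + 0.52 + 0.85 + 2.31 + 1.77 = 6.47
σ²_T = 6.47 + 2 × 1.15 = 8.77
α (item deleted) = (5/4)·(1 − 6.47/8.77) = 0.328

Cronbach's alpha = 0.328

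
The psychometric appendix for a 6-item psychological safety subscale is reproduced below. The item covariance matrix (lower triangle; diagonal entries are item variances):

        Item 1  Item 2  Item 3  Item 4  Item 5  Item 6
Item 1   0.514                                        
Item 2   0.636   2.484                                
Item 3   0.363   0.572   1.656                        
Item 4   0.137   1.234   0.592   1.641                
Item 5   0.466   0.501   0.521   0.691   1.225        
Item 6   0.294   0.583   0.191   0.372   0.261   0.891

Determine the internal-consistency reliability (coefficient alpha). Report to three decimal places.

sum of item variances = 0.514 + 2.484 + 1.656 + 1.641 + 1.225 + 0.891 = 8.411
Sum of the distinct covariances = 7.414
total variance = 8.411 + 2 × 7.414 = 23.239
α = (k/(k−1))·(1 − sum of item variances/total variance) = (6/5)·(1 − 8.411/23.239) = 0.766

α = 0.766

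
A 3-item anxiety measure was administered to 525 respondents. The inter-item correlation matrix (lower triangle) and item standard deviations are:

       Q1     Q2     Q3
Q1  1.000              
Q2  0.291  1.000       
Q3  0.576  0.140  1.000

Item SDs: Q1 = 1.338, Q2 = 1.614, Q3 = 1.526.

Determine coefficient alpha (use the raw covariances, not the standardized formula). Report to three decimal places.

Σσ²ᵢ = 1.338² + 1.614² + 1.526² = 6.7239
Covariances σ_ij = r_ij · s_i · s_j:
  σ(Q1,Q2) = 0.291 × 1.338 × 1.614 = 0.6284
  σ(Q1,Q3) = 0.576 × 1.338 × 1.526 = 1.1761
  σ(Q2,Q3) = 0.140 × 1.614 × 1.526 = 0.3448
σ²_T = Σσ²ᵢ + 2·Σσ_ij = 6.7239 + 2 × 2.1493 = 11.0225
α = (3/2)·(1 − 6.7239/11.0225) = 0.585

coefficient alpha = 0.585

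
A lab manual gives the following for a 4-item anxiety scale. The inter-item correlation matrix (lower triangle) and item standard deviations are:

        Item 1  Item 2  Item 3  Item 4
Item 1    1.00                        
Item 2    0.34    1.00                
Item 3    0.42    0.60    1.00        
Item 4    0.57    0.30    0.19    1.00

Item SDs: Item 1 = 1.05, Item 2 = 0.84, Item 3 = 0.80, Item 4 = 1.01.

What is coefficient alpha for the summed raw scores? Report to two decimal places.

α = 0.73

Σσ²ᵢ = 1.05² + 0.84² + 0.80² + 1.01² = 3.4682
Covariances σ_ij = r_ij · s_i · s_j:
  σ(Item 1,Item 2) = 0.34 × 1.05 × 0.84 = 0.2999
  σ(Item 1,Item 3) = 0.42 × 1.05 × 0.80 = 0.3528
  σ(Item 1,Item 4) = 0.57 × 1.05 × 1.01 = 0.6045
  σ(Item 2,Item 3) = 0.60 × 0.84 × 0.80 = 0.4032
  σ(Item 2,Item 4) = 0.30 × 0.84 × 1.01 = 0.2545
  σ(Item 3,Item 4) = 0.19 × 0.80 × 1.01 = 0.1535
σ²_T = Σσ²ᵢ + 2·Σσ_ij = 3.4682 + 2 × 2.0684 = 7.6050
α = (4/3)·(1 − 3.4682/7.6050) = 0.73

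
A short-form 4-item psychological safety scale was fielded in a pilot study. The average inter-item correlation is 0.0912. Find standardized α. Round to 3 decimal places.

Standardized α = k·r̄ / (1 + (k−1)·r̄) = 4 × 0.0912 / (1 + 3 × 0.0912)
  = 0.3648 / 1.2736 = 0.286

standardized α = 0.286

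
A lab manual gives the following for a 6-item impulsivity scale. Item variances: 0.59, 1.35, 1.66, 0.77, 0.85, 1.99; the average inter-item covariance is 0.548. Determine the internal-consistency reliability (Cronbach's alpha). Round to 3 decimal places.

Σσ²ᵢ = 0.59 + 1.35 + 1.66 + 0.77 + 0.85 + 1.99 = 7.21
Sum of the 15 distinct covariances = 15 × 0.548 = 8.220
σ²_total = Σσ²ᵢ + 2·Σcov = 7.21 + 2 × 8.220 = 23.650
α = (6/5)·(1 − 7.21/23.650) = 0.834

Cronbach's alpha = 0.834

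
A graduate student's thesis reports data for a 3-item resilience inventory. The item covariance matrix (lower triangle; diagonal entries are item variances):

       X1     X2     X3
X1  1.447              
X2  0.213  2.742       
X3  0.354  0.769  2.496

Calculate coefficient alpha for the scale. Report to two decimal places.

α = 0.43

Σσ²ᵢ = 1.447 + 2.742 + 2.496 = 6.685
Sum of off-diagonal covariances = 1.336
σ²_total = 6.685 + 2 × 1.336 = 9.357
α = (k/(k−1))·(1 − Σσ²ᵢ/σ²_total) = (3/2)·(1 − 6.685/9.357) = 0.43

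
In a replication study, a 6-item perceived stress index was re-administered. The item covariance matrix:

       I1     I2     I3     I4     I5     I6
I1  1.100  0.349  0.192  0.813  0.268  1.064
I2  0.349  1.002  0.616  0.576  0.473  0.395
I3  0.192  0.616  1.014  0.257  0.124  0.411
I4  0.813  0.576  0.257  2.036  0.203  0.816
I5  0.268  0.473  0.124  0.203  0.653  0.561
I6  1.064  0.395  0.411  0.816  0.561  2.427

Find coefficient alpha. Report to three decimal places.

Σσ²ᵢ = 1.100 + 1.002 + 1.014 + 2.036 + 0.653 + 2.427 = 8.232
Sum of the distinct covariances = 7.118
σ²_T = 8.232 + 2 × 7.118 = 22.468
α = (k/(k−1))·(1 − Σσ²ᵢ/σ²_T) = (6/5)·(1 − 8.232/22.468) = 0.760

coefficient alpha = 0.760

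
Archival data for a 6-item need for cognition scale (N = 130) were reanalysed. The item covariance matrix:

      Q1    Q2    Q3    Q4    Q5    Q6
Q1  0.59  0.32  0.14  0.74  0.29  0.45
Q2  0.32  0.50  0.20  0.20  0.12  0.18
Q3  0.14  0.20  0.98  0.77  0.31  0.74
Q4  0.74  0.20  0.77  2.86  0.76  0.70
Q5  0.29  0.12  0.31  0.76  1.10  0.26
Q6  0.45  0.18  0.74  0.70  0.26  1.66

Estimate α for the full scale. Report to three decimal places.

α = 0.740

sum of item variances = 0.59 + 0.50 + 0.98 + 2.86 + 1.10 + 1.66 = 7.69
Sum of the distinct covariances = 6.18
σ²_T = 7.69 + 2 × 6.18 = 20.05
α = (k/(k−1))·(1 − sum of item variances/σ²_T) = (6/5)·(1 − 7.69/20.05) = 0.740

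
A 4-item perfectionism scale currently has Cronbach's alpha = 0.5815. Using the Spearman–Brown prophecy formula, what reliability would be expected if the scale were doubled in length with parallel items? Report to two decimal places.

Length factor m = 2
α' = m·α / (1 + (m−1)·α)
   = 2 × 0.5815 / (1 + (2 − 1) × 0.5815)
   = 1.1630 / 1.5815 = 0.74

predicted reliability = 0.74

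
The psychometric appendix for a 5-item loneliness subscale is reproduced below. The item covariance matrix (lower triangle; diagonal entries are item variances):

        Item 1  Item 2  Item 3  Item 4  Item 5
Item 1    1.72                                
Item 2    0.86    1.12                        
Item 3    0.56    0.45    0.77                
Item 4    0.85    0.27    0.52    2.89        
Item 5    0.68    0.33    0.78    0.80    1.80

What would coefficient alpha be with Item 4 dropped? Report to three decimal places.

coefficient alpha = 0.767

Remaining items: Item 1, Item 2, Item 3, Item 5 (k = 4).
Σσᵢ² = 1.72 + 1.12 + 0.77 + 1.80 = 5.41
σ²_T = 5.41 + 2 × 3.66 = 12.73
α (item deleted) = (4/3)·(1 − 5.41/12.73) = 0.767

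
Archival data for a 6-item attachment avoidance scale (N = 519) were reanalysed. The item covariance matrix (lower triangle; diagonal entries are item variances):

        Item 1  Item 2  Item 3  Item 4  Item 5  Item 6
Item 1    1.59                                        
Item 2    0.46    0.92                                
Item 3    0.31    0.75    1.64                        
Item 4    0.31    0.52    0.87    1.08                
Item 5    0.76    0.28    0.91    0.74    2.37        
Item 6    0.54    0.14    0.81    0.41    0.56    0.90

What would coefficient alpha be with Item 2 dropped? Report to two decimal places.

Remaining items: Item 1, Item 3, Item 4, Item 5, Item 6 (k = 5).
ΣVar(i) = 1.59 + 1.64 + 1.08 + 2.37 + 0.90 = 7.58
σ²_total = 7.58 + 2 × 6.22 = 20.02
α (item deleted) = (5/4)·(1 − 7.58/20.02) = 0.78

coefficient alpha = 0.78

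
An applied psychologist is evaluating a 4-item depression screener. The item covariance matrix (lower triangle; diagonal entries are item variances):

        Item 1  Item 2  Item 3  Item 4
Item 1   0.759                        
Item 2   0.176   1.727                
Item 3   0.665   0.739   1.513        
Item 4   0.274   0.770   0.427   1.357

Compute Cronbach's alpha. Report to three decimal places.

Cronbach's alpha = 0.710

Σσᵢ² = 0.759 + 1.727 + 1.513 + 1.357 = 5.356
Sum of off-diagonal covariances = 3.051
total variance = 5.356 + 2 × 3.051 = 11.458
α = (k/(k−1))·(1 − Σσᵢ²/total variance) = (4/3)·(1 − 5.356/11.458) = 0.710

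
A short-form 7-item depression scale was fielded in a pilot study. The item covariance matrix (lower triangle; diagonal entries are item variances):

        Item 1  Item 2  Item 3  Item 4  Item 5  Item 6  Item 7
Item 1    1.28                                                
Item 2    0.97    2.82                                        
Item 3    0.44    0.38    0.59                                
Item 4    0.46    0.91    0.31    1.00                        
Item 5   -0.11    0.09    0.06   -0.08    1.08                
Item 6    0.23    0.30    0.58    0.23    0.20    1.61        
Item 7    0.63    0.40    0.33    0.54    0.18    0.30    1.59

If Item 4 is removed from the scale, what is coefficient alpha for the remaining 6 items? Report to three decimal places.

α = 0.631

Remaining items: Item 1, Item 2, Item 3, Item 5, Item 6, Item 7 (k = 6).
sum of item variances = 1.28 + 2.82 + 0.59 + 1.08 + 1.61 + 1.59 = 8.97
σ²_T = 8.97 + 2 × 4.98 = 18.93
α (item deleted) = (6/5)·(1 − 8.97/18.93) = 0.631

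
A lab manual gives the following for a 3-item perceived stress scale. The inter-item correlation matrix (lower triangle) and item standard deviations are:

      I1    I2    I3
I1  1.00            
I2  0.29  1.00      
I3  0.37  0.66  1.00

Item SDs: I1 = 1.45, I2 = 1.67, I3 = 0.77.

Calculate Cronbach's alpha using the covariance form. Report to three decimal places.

Cronbach's alpha = 0.626

Σσ²ᵢ = 1.45² + 1.67² + 0.77² = 5.4843
Covariances σ_ij = r_ij · s_i · s_j:
  σ(I1,I2) = 0.29 × 1.45 × 1.67 = 0.7022
  σ(I1,I3) = 0.37 × 1.45 × 0.77 = 0.4131
  σ(I2,I3) = 0.66 × 1.67 × 0.77 = 0.8487
σ²_T = Σσ²ᵢ + 2·Σσ_ij = 5.4843 + 2 × 1.9640 = 9.4123
α = (3/2)·(1 − 5.4843/9.4123) = 0.626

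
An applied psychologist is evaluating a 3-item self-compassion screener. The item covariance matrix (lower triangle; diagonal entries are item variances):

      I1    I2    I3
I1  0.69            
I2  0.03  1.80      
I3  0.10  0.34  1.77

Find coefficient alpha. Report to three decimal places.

sum of item variances = 0.69 + 1.80 + 1.77 = 4.26
Sum of the distinct covariances = 0.47
σ²_total = 4.26 + 2 × 0.47 = 5.20
α = (k/(k−1))·(1 − sum of item variances/σ²_total) = (3/2)·(1 − 4.26/5.20) = 0.271

α = 0.271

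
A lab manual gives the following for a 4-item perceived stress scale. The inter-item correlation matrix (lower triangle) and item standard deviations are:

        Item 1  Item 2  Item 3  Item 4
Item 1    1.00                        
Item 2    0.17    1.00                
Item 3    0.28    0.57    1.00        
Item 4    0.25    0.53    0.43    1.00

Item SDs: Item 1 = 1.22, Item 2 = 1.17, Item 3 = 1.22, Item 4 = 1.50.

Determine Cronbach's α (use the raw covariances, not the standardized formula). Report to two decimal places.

Σσ²ᵢ = 1.22² + 1.17² + 1.22² + 1.50² = 6.5957
Covariances σ_ij = r_ij · s_i · s_j:
  σ(Item 1,Item 2) = 0.17 × 1.22 × 1.17 = 0.2427
  σ(Item 1,Item 3) = 0.28 × 1.22 × 1.22 = 0.4168
  σ(Item 1,Item 4) = 0.25 × 1.22 × 1.50 = 0.4575
  σ(Item 2,Item 3) = 0.57 × 1.17 × 1.22 = 0.8136
  σ(Item 2,Item 4) = 0.53 × 1.17 × 1.50 = 0.9302
  σ(Item 3,Item 4) = 0.43 × 1.22 × 1.50 = 0.7869
σ²_T = Σσ²ᵢ + 2·Σσ_ij = 6.5957 + 2 × 3.6477 = 13.8911
α = (4/3)·(1 − 6.5957/13.8911) = 0.70

α = 0.70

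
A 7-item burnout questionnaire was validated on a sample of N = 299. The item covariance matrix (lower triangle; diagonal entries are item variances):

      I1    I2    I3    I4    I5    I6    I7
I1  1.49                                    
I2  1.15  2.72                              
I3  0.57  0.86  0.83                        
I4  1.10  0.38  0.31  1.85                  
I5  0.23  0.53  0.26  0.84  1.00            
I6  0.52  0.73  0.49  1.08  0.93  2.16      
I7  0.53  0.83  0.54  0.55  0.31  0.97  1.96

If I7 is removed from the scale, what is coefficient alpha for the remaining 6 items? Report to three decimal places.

Remaining items: I1, I2, I3, I4, I5, I6 (k = 6).
Σσ²ᵢ = 1.49 + 2.72 + 0.83 + 1.85 + 1.00 + 2.16 = 10.05
σ²_total = 10.05 + 2 × 9.98 = 30.01
α (item deleted) = (6/5)·(1 − 10.05/30.01) = 0.798

α = 0.798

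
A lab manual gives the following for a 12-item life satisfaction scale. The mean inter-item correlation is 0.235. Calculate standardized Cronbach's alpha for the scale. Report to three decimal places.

Standardized α = k·r̄ / (1 + (k−1)·r̄) = 12 × 0.235 / (1 + 11 × 0.235)
  = 2.8200 / 3.5850 = 0.787

standardized Cronbach's alpha = 0.787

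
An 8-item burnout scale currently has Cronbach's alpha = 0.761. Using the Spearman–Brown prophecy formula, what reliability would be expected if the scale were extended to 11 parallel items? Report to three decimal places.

Length factor m = 11/8 = 1.3750
α' = m·α / (1 + (m−1)·α)
   = 11/8 × 0.761 / (1 + (11/8 − 1) × 0.761)
   = 1.0464 / 1.2854 = 0.814

predicted reliability = 0.814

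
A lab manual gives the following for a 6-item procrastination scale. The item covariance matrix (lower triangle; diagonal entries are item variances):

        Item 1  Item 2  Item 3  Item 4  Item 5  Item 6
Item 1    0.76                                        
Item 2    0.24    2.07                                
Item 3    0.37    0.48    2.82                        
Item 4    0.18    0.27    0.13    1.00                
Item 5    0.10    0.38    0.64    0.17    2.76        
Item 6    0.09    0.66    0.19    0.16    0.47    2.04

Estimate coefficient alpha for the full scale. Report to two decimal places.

ΣVar(i) = 0.76 + 2.07 + 2.82 + 1.00 + 2.76 + 2.04 = 11.45
Σ_{i<j} σ_ij = 4.53
σ²_T = 11.45 + 2 × 4.53 = 20.51
α = (k/(k−1))·(1 − ΣVar(i)/σ²_T) = (6/5)·(1 − 11.45/20.51) = 0.53

α = 0.53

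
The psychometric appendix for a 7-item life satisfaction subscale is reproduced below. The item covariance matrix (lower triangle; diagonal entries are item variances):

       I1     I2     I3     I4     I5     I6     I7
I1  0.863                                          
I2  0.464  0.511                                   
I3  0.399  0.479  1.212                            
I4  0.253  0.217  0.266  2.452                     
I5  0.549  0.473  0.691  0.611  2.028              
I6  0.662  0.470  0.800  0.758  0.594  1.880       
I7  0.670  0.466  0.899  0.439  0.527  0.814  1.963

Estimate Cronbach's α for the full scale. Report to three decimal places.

ΣVar(i) = 0.863 + 0.511 + 1.212 + 2.452 + 2.028 + 1.880 + 1.963 = 10.909
Sum of off-diagonal covariances = 11.501
total variance = 10.909 + 2 × 11.501 = 33.911
α = (k/(k−1))·(1 − ΣVar(i)/total variance) = (7/6)·(1 − 10.909/33.911) = 0.791

Cronbach's α = 0.791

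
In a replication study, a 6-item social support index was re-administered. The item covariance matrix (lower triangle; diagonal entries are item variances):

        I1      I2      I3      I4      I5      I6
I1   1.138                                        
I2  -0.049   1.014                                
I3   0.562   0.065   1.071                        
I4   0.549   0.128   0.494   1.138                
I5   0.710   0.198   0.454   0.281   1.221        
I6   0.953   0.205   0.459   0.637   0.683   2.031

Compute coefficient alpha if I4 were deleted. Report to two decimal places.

Remaining items: I1, I2, I3, I5, I6 (k = 5).
ΣVar(i) = 1.138 + 1.014 + 1.071 + 1.221 + 2.031 = 6.475
Var(T) = 6.475 + 2 × 4.240 = 14.955
α (item deleted) = (5/4)·(1 − 6.475/14.955) = 0.71

coefficient alpha = 0.71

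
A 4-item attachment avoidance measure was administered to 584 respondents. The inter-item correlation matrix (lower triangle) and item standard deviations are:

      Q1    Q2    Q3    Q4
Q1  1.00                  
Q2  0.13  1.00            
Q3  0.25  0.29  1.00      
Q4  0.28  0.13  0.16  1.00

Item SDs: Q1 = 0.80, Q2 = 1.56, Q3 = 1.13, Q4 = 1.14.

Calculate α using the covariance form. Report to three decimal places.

α = 0.481

Σσ²ᵢ = 0.80² + 1.56² + 1.13² + 1.14² = 5.6501
Covariances σ_ij = r_ij · s_i · s_j:
  σ(Q1,Q2) = 0.13 × 0.80 × 1.56 = 0.1622
  σ(Q1,Q3) = 0.25 × 0.80 × 1.13 = 0.2260
  σ(Q1,Q4) = 0.28 × 0.80 × 1.14 = 0.2554
  σ(Q2,Q3) = 0.29 × 1.56 × 1.13 = 0.5112
  σ(Q2,Q4) = 0.13 × 1.56 × 1.14 = 0.2312
  σ(Q3,Q4) = 0.16 × 1.13 × 1.14 = 0.2061
σ²_T = Σσ²ᵢ + 2·Σσ_ij = 5.6501 + 2 × 1.5921 = 8.8343
α = (4/3)·(1 − 5.6501/8.8343) = 0.481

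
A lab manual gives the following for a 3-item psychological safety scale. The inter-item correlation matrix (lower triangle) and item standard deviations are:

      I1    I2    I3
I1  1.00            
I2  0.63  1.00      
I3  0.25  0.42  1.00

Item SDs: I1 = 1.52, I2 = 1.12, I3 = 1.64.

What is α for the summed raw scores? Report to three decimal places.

α = 0.662

Σσ²ᵢ = 1.52² + 1.12² + 1.64² = 6.2544
Covariances σ_ij = r_ij · s_i · s_j:
  σ(I1,I2) = 0.63 × 1.52 × 1.12 = 1.0725
  σ(I1,I3) = 0.25 × 1.52 × 1.64 = 0.6232
  σ(I2,I3) = 0.42 × 1.12 × 1.64 = 0.7715
σ²_T = Σσ²ᵢ + 2·Σσ_ij = 6.2544 + 2 × 2.4672 = 11.1888
α = (3/2)·(1 − 6.2544/11.1888) = 0.662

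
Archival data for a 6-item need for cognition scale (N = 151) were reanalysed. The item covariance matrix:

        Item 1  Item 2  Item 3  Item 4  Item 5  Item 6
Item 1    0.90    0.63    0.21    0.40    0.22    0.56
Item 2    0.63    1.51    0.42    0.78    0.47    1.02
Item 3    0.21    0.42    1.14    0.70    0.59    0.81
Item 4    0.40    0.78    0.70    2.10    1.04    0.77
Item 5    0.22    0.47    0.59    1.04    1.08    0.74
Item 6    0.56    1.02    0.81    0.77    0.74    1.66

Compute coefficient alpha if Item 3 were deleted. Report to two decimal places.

α = 0.81

Remaining items: Item 1, Item 2, Item 4, Item 5, Item 6 (k = 5).
sum of item variances = 0.90 + 1.51 + 2.10 + 1.08 + 1.66 = 7.25
total variance = 7.25 + 2 × 6.63 = 20.51
α (item deleted) = (5/4)·(1 − 7.25/20.51) = 0.81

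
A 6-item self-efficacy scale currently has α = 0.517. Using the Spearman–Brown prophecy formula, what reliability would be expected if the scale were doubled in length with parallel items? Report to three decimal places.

Length factor m = 2
α' = m·α / (1 + (m−1)·α)
   = 2 × 0.517 / (1 + (2 − 1) × 0.517)
   = 1.0340 / 1.5170 = 0.682

predicted reliability = 0.682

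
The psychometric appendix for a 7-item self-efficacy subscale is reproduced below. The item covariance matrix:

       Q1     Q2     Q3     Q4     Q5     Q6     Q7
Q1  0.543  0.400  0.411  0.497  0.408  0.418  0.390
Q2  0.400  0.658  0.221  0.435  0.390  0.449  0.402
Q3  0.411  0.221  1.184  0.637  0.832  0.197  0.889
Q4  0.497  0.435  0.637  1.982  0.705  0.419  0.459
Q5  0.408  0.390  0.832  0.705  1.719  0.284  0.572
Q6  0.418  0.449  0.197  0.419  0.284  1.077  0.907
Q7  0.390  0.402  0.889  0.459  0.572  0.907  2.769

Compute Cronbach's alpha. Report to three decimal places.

Cronbach's alpha = 0.788

sum of item variances = 0.543 + 0.658 + 1.184 + 1.982 + 1.719 + 1.077 + 2.769 = 9.932
Sum of the distinct covariances = 10.322
Var(T) = 9.932 + 2 × 10.322 = 30.576
α = (k/(k−1))·(1 − sum of item variances/Var(T)) = (7/6)·(1 − 9.932/30.576) = 0.788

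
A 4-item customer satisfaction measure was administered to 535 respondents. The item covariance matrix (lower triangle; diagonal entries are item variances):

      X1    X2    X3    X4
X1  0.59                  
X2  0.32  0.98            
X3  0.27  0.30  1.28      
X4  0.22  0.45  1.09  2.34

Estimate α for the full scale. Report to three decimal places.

Σσᵢ² = 0.59 + 0.98 + 1.28 + 2.34 = 5.19
Sum of the distinct covariances = 2.65
σ²_total = 5.19 + 2 × 2.65 = 10.49
α = (k/(k−1))·(1 − Σσᵢ²/σ²_total) = (4/3)·(1 − 5.19/10.49) = 0.674

α = 0.674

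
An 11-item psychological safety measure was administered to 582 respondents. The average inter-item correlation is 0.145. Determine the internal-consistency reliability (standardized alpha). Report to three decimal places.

Standardized α = k·r̄ / (1 + (k−1)·r̄) = 11 × 0.145 / (1 + 10 × 0.145)
  = 1.5950 / 2.4500 = 0.651

α = 0.651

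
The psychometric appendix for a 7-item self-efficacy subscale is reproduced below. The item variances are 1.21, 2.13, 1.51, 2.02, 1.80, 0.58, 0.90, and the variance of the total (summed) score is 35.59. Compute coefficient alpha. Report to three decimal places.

Σσᵢ² = 1.21 + 2.13 + 1.51 + 2.02 + 1.80 + 0.58 + 0.90 = 10.15
α = (k/(k−1))·(1 − Σσᵢ²/Var(T)) = (7/6)·(1 − 10.15/35.59) = 0.834

α = 0.834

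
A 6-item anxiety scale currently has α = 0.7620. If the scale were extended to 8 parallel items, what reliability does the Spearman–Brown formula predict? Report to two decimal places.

Length factor m = 8/6 = 1.3333
α' = m·α / (1 + (m−1)·α)
   = 8/6 × 0.7620 / (1 + (8/6 − 1) × 0.7620)
   = 1.0160 / 1.2540 = 0.81

predicted reliability = 0.81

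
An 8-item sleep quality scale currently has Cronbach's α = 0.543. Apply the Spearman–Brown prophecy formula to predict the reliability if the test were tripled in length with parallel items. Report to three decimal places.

predicted reliability = 0.781

Length factor m = 3
α' = m·α / (1 + (m−1)·α)
   = 3 × 0.543 / (1 + (3 − 1) × 0.543)
   = 1.6290 / 2.0860 = 0.781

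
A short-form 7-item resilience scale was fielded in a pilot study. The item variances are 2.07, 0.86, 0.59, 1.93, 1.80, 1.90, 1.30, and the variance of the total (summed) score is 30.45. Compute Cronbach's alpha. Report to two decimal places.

α = 0.77

Σσᵢ² = 2.07 + 0.86 + 0.59 + 1.93 + 1.80 + 1.90 + 1.30 = 10.45
α = (k/(k−1))·(1 − Σσᵢ²/σ²_T) = (7/6)·(1 − 10.45/30.45) = 0.77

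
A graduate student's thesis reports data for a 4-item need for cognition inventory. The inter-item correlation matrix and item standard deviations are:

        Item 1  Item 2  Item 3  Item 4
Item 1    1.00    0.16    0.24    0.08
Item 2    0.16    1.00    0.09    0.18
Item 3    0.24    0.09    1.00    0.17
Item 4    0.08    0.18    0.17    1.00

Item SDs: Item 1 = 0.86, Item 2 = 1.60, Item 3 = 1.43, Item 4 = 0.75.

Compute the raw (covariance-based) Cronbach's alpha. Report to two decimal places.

Σσ²ᵢ = 0.86² + 1.60² + 1.43² + 0.75² = 5.9070
Covariances σ_ij = r_ij · s_i · s_j:
  σ(Item 1,Item 2) = 0.16 × 0.86 × 1.60 = 0.2202
  σ(Item 1,Item 3) = 0.24 × 0.86 × 1.43 = 0.2952
  σ(Item 1,Item 4) = 0.08 × 0.86 × 0.75 = 0.0516
  σ(Item 2,Item 3) = 0.09 × 1.60 × 1.43 = 0.2059
  σ(Item 2,Item 4) = 0.18 × 1.60 × 0.75 = 0.2160
  σ(Item 3,Item 4) = 0.17 × 1.43 × 0.75 = 0.1823
σ²_T = Σσ²ᵢ + 2·Σσ_ij = 5.9070 + 2 × 1.1712 = 8.2494
α = (4/3)·(1 − 5.9070/8.2494) = 0.38

α = 0.38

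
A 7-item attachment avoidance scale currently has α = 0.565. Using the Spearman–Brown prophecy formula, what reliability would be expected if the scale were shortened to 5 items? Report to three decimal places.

predicted reliability = 0.481

Length factor m = 5/7 = 0.7143
α' = m·α / (1 − (1−m)·α)
   = 5/7 × 0.565 / (1 − (1 − 5/7) × 0.565)
   = 0.4036 / 0.8386 = 0.481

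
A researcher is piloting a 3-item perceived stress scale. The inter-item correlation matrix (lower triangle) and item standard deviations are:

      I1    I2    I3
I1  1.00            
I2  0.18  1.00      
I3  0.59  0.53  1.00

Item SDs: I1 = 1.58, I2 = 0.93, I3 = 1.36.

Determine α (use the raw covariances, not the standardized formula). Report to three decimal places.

Σσ²ᵢ = 1.58² + 0.93² + 1.36² = 5.2109
Covariances σ_ij = r_ij · s_i · s_j:
  σ(I1,I2) = 0.18 × 1.58 × 0.93 = 0.2645
  σ(I1,I3) = 0.59 × 1.58 × 1.36 = 1.2678
  σ(I2,I3) = 0.53 × 0.93 × 1.36 = 0.6703
σ²_T = Σσ²ᵢ + 2·Σσ_ij = 5.2109 + 2 × 2.2026 = 9.6161
α = (3/2)·(1 − 5.2109/9.6161) = 0.687

α = 0.687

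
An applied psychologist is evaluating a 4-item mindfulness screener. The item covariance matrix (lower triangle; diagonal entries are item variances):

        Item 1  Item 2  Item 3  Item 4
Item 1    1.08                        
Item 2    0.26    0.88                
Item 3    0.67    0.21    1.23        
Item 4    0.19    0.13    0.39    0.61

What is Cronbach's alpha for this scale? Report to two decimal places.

Σσ²ᵢ = 1.08 + 0.88 + 1.23 + 0.61 = 3.80
Σ_{i<j} σ_ij = 1.85
total variance = 3.80 + 2 × 1.85 = 7.50
α = (k/(k−1))·(1 − Σσ²ᵢ/total variance) = (4/3)·(1 − 3.80/7.50) = 0.66

α = 0.66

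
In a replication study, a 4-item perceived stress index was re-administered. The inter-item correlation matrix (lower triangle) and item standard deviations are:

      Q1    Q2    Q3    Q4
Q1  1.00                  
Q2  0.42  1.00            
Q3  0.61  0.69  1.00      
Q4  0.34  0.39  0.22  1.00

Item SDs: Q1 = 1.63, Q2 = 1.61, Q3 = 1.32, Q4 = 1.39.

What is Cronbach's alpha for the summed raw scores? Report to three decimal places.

Σσ²ᵢ = 1.63² + 1.61² + 1.32² + 1.39² = 8.9235
Covariances σ_ij = r_ij · s_i · s_j:
  σ(Q1,Q2) = 0.42 × 1.63 × 1.61 = 1.1022
  σ(Q1,Q3) = 0.61 × 1.63 × 1.32 = 1.3125
  σ(Q1,Q4) = 0.34 × 1.63 × 1.39 = 0.7703
  σ(Q2,Q3) = 0.69 × 1.61 × 1.32 = 1.4664
  σ(Q2,Q4) = 0.39 × 1.61 × 1.39 = 0.8728
  σ(Q3,Q4) = 0.22 × 1.32 × 1.39 = 0.4037
σ²_T = Σσ²ᵢ + 2·Σσ_ij = 8.9235 + 2 × 5.9279 = 20.7793
α = (4/3)·(1 − 8.9235/20.7793) = 0.761

Cronbach's alpha = 0.761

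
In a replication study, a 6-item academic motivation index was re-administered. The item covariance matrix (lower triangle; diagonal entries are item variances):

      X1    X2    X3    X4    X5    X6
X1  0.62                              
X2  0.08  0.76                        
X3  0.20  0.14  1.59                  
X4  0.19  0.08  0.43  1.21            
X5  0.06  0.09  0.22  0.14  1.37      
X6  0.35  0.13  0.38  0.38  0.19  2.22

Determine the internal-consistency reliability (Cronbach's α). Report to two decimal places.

ΣVar(i) = 0.62 + 0.76 + 1.59 + 1.21 + 1.37 + 2.22 = 7.77
Sum of the distinct covariances = 3.06
σ²_T = 7.77 + 2 × 3.06 = 13.89
α = (k/(k−1))·(1 − ΣVar(i)/σ²_T) = (6/5)·(1 − 7.77/13.89) = 0.53

α = 0.53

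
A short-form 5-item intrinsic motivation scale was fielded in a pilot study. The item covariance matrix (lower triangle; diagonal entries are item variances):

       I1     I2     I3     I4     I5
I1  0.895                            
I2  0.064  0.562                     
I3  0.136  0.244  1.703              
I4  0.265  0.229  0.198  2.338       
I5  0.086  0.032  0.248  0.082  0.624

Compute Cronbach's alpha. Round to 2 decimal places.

Σσᵢ² = 0.895 + 0.562 + 1.703 + 2.338 + 0.624 = 6.122
Sum of the distinct covariances = 1.584
σ²_T = 6.122 + 2 × 1.584 = 9.290
α = (k/(k−1))·(1 − Σσᵢ²/σ²_T) = (5/4)·(1 − 6.122/9.290) = 0.43

α = 0.43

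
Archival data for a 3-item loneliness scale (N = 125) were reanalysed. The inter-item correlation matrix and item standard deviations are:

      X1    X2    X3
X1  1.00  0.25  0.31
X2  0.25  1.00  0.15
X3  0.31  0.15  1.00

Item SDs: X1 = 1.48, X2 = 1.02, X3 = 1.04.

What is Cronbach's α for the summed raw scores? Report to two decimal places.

Σσ²ᵢ = 1.48² + 1.02² + 1.04² = 4.3124
Covariances σ_ij = r_ij · s_i · s_j:
  σ(X1,X2) = 0.25 × 1.48 × 1.02 = 0.3774
  σ(X1,X3) = 0.31 × 1.48 × 1.04 = 0.4772
  σ(X2,X3) = 0.15 × 1.02 × 1.04 = 0.1591
σ²_T = Σσ²ᵢ + 2·Σσ_ij = 4.3124 + 2 × 1.0137 = 6.3398
α = (3/2)·(1 − 4.3124/6.3398) = 0.48

Cronbach's α = 0.48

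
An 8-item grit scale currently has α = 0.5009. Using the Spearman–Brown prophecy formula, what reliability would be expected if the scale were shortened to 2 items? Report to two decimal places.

Length factor m = 2/8 = 0.2500
α' = m·α / (1 − (1−m)·α)
   = 2/8 × 0.5009 / (1 − (1 − 2/8) × 0.5009)
   = 0.1252 / 0.6243 = 0.20

predicted reliability = 0.20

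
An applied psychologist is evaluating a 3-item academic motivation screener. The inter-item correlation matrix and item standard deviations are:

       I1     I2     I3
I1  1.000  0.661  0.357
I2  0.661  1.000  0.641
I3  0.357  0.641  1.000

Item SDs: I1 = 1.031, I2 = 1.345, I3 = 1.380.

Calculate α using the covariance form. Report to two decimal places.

α = 0.78

Σσ²ᵢ = 1.031² + 1.345² + 1.380² = 4.7764
Covariances σ_ij = r_ij · s_i · s_j:
  σ(I1,I2) = 0.661 × 1.031 × 1.345 = 0.9166
  σ(I1,I3) = 0.357 × 1.031 × 1.380 = 0.5079
  σ(I2,I3) = 0.641 × 1.345 × 1.380 = 1.1898
σ²_T = Σσ²ᵢ + 2·Σσ_ij = 4.7764 + 2 × 2.6143 = 10.0050
α = (3/2)·(1 − 4.7764/10.0050) = 0.78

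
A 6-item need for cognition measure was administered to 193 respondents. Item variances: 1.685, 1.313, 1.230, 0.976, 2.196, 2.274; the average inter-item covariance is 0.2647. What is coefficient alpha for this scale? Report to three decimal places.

α = 0.541

Σσ²ᵢ = 1.685 + 1.313 + 1.230 + 0.976 + 2.196 + 2.274 = 9.674
Sum of the 15 distinct covariances = 15 × 0.2647 = 3.9705
Var(T) = Σσ²ᵢ + 2·Σcov = 9.674 + 2 × 3.9705 = 17.6150
α = (6/5)·(1 − 9.674/17.6150) = 0.541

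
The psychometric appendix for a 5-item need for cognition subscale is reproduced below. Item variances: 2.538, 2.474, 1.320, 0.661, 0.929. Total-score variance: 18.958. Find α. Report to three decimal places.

Σσ²ᵢ = 2.538 + 2.474 + 1.320 + 0.661 + 0.929 = 7.922
α = (k/(k−1))·(1 − Σσ²ᵢ/σ²_T) = (5/4)·(1 − 7.922/18.958) = 0.728

α = 0.728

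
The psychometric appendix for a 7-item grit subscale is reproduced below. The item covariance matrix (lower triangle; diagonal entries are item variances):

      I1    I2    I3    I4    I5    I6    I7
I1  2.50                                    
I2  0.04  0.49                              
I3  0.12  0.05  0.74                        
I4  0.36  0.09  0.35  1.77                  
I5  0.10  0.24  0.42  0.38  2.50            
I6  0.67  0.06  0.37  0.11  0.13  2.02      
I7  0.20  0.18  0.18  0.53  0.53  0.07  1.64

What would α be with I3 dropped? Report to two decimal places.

α = 0.48

Remaining items: I1, I2, I4, I5, I6, I7 (k = 6).
Σσᵢ² = 2.50 + 0.49 + 1.77 + 2.50 + 2.02 + 1.64 = 10.92
σ²_T = 10.92 + 2 × 3.69 = 18.30
α (item deleted) = (6/5)·(1 − 10.92/18.30) = 0.48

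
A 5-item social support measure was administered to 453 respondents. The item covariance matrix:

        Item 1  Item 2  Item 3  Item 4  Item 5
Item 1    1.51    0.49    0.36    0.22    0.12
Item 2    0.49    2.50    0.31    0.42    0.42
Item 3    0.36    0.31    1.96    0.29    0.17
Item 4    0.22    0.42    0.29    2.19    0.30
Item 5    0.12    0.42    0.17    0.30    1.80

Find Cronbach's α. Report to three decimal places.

Σσᵢ² = 1.51 + 2.50 + 1.96 + 2.19 + 1.80 = 9.96
Σ_{i<j} σ_ij = 3.10
Var(T) = 9.96 + 2 × 3.10 = 16.16
α = (k/(k−1))·(1 − Σσᵢ²/Var(T)) = (5/4)·(1 − 9.96/16.16) = 0.480

α = 0.480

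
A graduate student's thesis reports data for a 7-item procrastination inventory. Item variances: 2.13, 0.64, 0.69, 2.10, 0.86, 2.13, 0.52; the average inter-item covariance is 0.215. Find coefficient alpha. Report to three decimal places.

Σσᵢ² = 2.13 + 0.64 + 0.69 + 2.10 + 0.86 + 2.13 + 0.52 = 9.07
Sum of the 21 distinct covariances = 21 × 0.215 = 4.515
Var(T) = Σσᵢ² + 2·Σcov = 9.07 + 2 × 4.515 = 18.100
α = (7/6)·(1 − 9.07/18.100) = 0.582

coefficient alpha = 0.582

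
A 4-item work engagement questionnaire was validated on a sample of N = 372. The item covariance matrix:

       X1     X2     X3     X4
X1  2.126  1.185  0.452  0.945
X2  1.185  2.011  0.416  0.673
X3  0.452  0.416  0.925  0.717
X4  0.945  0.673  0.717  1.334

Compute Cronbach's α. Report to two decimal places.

Σσᵢ² = 2.126 + 2.011 + 0.925 + 1.334 = 6.396
Σ_{i<j} σ_ij = 4.388
total variance = 6.396 + 2 × 4.388 = 15.172
α = (k/(k−1))·(1 − Σσᵢ²/total variance) = (4/3)·(1 − 6.396/15.172) = 0.77

Cronbach's α = 0.77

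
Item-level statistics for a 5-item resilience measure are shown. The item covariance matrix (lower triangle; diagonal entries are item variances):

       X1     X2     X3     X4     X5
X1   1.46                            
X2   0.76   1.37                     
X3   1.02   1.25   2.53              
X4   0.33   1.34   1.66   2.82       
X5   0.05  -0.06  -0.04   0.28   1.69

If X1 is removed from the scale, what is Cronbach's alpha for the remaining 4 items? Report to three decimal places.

Cronbach's alpha = 0.684

Remaining items: X2, X3, X4, X5 (k = 4).
Σσᵢ² = 1.37 + 2.53 + 2.82 + 1.69 = 8.41
σ²_T = 8.41 + 2 × 4.43 = 17.27
α (item deleted) = (4/3)·(1 − 8.41/17.27) = 0.684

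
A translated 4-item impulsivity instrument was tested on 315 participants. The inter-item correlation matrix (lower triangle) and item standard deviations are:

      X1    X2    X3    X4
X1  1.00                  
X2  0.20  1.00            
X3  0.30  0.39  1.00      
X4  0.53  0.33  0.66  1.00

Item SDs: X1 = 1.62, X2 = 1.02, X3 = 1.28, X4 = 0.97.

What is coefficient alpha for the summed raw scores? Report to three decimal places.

α = 0.699

Σσ²ᵢ = 1.62² + 1.02² + 1.28² + 0.97² = 6.2441
Covariances σ_ij = r_ij · s_i · s_j:
  σ(X1,X2) = 0.20 × 1.62 × 1.02 = 0.3305
  σ(X1,X3) = 0.30 × 1.62 × 1.28 = 0.6221
  σ(X1,X4) = 0.53 × 1.62 × 0.97 = 0.8328
  σ(X2,X3) = 0.39 × 1.02 × 1.28 = 0.5092
  σ(X2,X4) = 0.33 × 1.02 × 0.97 = 0.3265
  σ(X3,X4) = 0.66 × 1.28 × 0.97 = 0.8195
σ²_T = Σσ²ᵢ + 2·Σσ_ij = 6.2441 + 2 × 3.4406 = 13.1253
α = (4/3)·(1 − 6.2441/13.1253) = 0.699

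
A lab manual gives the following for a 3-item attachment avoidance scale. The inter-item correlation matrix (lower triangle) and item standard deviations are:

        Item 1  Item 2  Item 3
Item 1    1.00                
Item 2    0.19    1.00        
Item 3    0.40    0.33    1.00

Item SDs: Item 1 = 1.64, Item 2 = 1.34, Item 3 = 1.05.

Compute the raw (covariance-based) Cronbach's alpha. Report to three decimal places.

Σσ²ᵢ = 1.64² + 1.34² + 1.05² = 5.5877
Covariances σ_ij = r_ij · s_i · s_j:
  σ(Item 1,Item 2) = 0.19 × 1.64 × 1.34 = 0.4175
  σ(Item 1,Item 3) = 0.40 × 1.64 × 1.05 = 0.6888
  σ(Item 2,Item 3) = 0.33 × 1.34 × 1.05 = 0.4643
σ²_T = Σσ²ᵢ + 2·Σσ_ij = 5.5877 + 2 × 1.5706 = 8.7289
α = (3/2)·(1 − 5.5877/8.7289) = 0.540

α = 0.540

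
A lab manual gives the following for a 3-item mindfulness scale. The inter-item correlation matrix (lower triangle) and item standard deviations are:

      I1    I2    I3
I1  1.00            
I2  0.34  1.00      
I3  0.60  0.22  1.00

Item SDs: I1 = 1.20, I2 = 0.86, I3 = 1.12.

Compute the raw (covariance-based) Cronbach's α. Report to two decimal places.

Cronbach's α = 0.67

Σσ²ᵢ = 1.20² + 0.86² + 1.12² = 3.4340
Covariances σ_ij = r_ij · s_i · s_j:
  σ(I1,I2) = 0.34 × 1.20 × 0.86 = 0.3509
  σ(I1,I3) = 0.60 × 1.20 × 1.12 = 0.8064
  σ(I2,I3) = 0.22 × 0.86 × 1.12 = 0.2119
σ²_T = Σσ²ᵢ + 2·Σσ_ij = 3.4340 + 2 × 1.3692 = 6.1724
α = (3/2)·(1 − 3.4340/6.1724) = 0.67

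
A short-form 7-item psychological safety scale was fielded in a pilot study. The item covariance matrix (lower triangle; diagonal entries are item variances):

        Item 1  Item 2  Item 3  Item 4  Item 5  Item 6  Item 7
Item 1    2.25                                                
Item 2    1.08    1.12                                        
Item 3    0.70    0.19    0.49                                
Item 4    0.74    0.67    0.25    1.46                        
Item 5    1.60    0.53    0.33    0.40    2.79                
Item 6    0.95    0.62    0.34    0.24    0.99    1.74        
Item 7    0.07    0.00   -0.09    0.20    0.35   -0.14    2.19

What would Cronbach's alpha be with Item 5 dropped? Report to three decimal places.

Remaining items: Item 1, Item 2, Item 3, Item 4, Item 6, Item 7 (k = 6).
ΣVar(i) = 2.25 + 1.12 + 0.49 + 1.46 + 1.74 + 2.19 = 9.25
total variance = 9.25 + 2 × 5.82 = 20.89
α (item deleted) = (6/5)·(1 − 9.25/20.89) = 0.669

α = 0.669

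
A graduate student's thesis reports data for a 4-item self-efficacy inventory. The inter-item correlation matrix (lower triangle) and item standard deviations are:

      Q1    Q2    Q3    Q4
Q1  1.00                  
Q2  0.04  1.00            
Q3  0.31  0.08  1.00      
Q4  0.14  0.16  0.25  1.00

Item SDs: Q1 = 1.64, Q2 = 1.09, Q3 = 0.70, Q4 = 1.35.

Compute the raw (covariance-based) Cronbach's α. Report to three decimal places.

Cronbach's α = 0.388

Σσ²ᵢ = 1.64² + 1.09² + 0.70² + 1.35² = 6.1902
Covariances σ_ij = r_ij · s_i · s_j:
  σ(Q1,Q2) = 0.04 × 1.64 × 1.09 = 0.0715
  σ(Q1,Q3) = 0.31 × 1.64 × 0.70 = 0.3559
  σ(Q1,Q4) = 0.14 × 1.64 × 1.35 = 0.3100
  σ(Q2,Q3) = 0.08 × 1.09 × 0.70 = 0.0610
  σ(Q2,Q4) = 0.16 × 1.09 × 1.35 = 0.2354
  σ(Q3,Q4) = 0.25 × 0.70 × 1.35 = 0.2362
σ²_T = Σσ²ᵢ + 2·Σσ_ij = 6.1902 + 2 × 1.2700 = 8.7302
α = (4/3)·(1 − 6.1902/8.7302) = 0.388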